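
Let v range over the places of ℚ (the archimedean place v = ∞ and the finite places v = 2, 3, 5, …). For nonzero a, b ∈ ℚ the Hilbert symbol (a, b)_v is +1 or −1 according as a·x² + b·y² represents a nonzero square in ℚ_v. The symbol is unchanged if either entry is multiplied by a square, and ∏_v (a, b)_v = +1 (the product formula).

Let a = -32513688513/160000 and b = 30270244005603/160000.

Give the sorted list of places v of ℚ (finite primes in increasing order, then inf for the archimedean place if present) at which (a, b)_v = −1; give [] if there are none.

[2, 19, 23, 41, 43, 53]

(a, b) ≡ (-2149097, 40832843) mod (ℚ^×)²; places V = {2, 3, 5, 7, 19, 23, 41, 43, 53, ∞}.
(a,b)_23: α=1, u≡15; β=1, v≡19 (mod 23); (15|23)=-1, (19|23)=-1; sign (−1)^1·-1^1·-1^1 = -1.
(a,b)_2: α=-8, β=-8; u≡7, v≡3 (mod 8); ε(u)ε(v)=1·1, αω(v)=-8·1, βω(u)=-8·0; sum ≡ 1  ⇒  -1.
(a,b)_7: α=0, u≡2; β=2, v≡4 (mod 7); (2|7)=+1, (4|7)=+1; sign (−1)^0·+1^2·+1^0 = +1.
(a,b)_41: α=3, u≡11; β=3, v≡9 (mod 41); (11|41)=-1, (9|41)=+1; sign (−1)^0·-1^3·+1^3 = -1.
(a,b)_3: α=2, u≡1; β=2, v≡2 (mod 3); (1|3)=+1, (2|3)=-1; sign (−1)^0·+1^2·-1^2 = +1.
(a,b)_53: α=1, u≡44; β=1, v≡5 (mod 53); (44|53)=+1, (5|53)=-1; sign (−1)^0·+1^1·-1^1 = -1.
(a,b)_∞: sgn(-2149097)=−, sgn(40832843)=+, so +1.
(a,b)_19: α=0, u≡3; β=1, v≡5 (mod 19); (3|19)=-1, (5|19)=+1; sign (−1)^0·-1^1·+1^0 = -1.
(a,b)_43: α=1, u≡27; β=1, v≡18 (mod 43); (27|43)=-1, (18|43)=-1; sign (−1)^1·-1^1·-1^1 = -1.
(a,b)_5: α=-4, u≡2; β=-4, v≡3 (mod 5); (2|5)=-1, (3|5)=-1; sign (−1)^0·-1^-4·-1^-4 = +1.
Ram(-2149097, 40832843) = {2, 19, 23, 41, 43, 53}; no ℚ_2-point on the conic.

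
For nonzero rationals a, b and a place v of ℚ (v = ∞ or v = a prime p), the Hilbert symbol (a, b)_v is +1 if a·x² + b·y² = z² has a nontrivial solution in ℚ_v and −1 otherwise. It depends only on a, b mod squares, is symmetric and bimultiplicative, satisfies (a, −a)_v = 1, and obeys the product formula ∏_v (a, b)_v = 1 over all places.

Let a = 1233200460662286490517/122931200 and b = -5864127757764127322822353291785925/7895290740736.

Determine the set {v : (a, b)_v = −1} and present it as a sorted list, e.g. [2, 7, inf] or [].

Mod squares: a ≡ 859066, b ≡ -317053. Check v ∈ {∞, 2, 5, 7, 11, 13, 19, 37, 41, 47}.
v=19: a=19^3·(≡14), b=19^5·(≡13) mod 19; (14|19)=-1, (13|19)=-1; (−1)^{3·5·9}·(-1)^5·(-1)^3 = -1.
v=47: a=47^1·(≡7), b=47^2·(≡7) mod 47; (7|47)=+1, (7|47)=+1; (−1)^{1·2·23}·(+1)^2·(+1)^1 = +1.
v=5: a=5^-2·(≡4), b=5^2·(≡3) mod 5; (4|5)=+1, (3|5)=-1; (−1)^{-2·2·2}·(+1)^2·(-1)^-2 = +1.
v=∞: 859066 > 0 and -317053 < 0  ⇒  (a,b)_∞ = +1.
v=13: a=13^5·(≡12), b=13^8·(≡9) mod 13; (12|13)=+1, (9|13)=+1; (−1)^{5·8·6}·(+1)^8·(+1)^5 = +1.
v=41: a=41^2·(≡7), b=41^3·(≡4) mod 41; (7|41)=-1, (4|41)=+1; (−1)^{2·3·20}·(-1)^3·(+1)^2 = -1.
v=11: a=11^2·(≡7), b=11^1·(≡8) mod 11; (7|11)=-1, (8|11)=-1; (−1)^{2·1·5}·(-1)^1·(-1)^2 = -1.
v=2: v_2(a)=-11, v_2(b)=-26; units ≡ 5, 3 (mod 8); ε·ε+αω+βω = 0·1+-11·1+-26·1 ≡ 1  ⇒  (a,b)_2 = -1.
v=37: a=37^3·(≡6), b=37^5·(≡15) mod 37; (6|37)=-1, (15|37)=-1; (−1)^{3·5·18}·(-1)^5·(-1)^3 = +1.
v=7: a=7^-4·(≡5), b=7^-6·(≡3) mod 7; (5|7)=-1, (3|7)=-1; (−1)^{-4·-6·3}·(-1)^-6·(-1)^-4 = +1.
Ram(859066, -317053) = {2, 11, 19, 41}; no ℚ_2-point on the conic.

[2, 11, 19, 41]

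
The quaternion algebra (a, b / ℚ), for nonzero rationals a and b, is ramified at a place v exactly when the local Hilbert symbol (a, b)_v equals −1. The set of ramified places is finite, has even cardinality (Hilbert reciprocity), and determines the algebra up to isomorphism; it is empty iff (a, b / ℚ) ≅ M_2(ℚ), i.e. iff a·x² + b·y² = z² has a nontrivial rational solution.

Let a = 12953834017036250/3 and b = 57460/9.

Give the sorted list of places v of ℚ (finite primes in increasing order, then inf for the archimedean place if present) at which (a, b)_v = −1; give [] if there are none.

Mod squares: a ≡ 44574, b ≡ 85. Check v ∈ {∞, 2, 3, 5, 13, 17, 19, 23}.
v=5: a=5^4·(≡1), b=5^1·(≡3) mod 5; (1|5)=+1, (3|5)=-1; (−1)^{4·1·2}·(+1)^1·(-1)^4 = +1.
v=3: a=3^-1·(≡2), b=3^-2·(≡1) mod 3; (2|3)=-1, (1|3)=+1; (−1)^{-1·-2·1}·(-1)^-2·(+1)^-1 = +1.
v=2: v_2(a)=1, v_2(b)=2; units ≡ 7, 5 (mod 8); ε·ε+αω+βω = 1·0+1·1+2·0 ≡ 1  ⇒  (a,b)_2 = -1.
v=23: a=23^1·(≡1), b=23^0·(≡16) mod 23; (1|23)=+1, (16|23)=+1; (−1)^{1·0·11}·(+1)^0·(+1)^1 = +1.
v=13: a=13^6·(≡12), b=13^2·(≡6) mod 13; (12|13)=+1, (6|13)=-1; (−1)^{6·2·6}·(+1)^2·(-1)^6 = +1.
v=∞: 44574 > 0 and 85 > 0  ⇒  (a,b)_∞ = +1.
v=19: a=19^1·(≡7), b=19^0·(≡11) mod 19; (7|19)=+1, (11|19)=+1; (−1)^{1·0·9}·(+1)^0·(+1)^1 = +1.
v=17: a=17^3·(≡15), b=17^1·(≡11) mod 17; (15|17)=+1, (11|17)=-1; (−1)^{3·1·8}·(+1)^1·(-1)^3 = -1.
Ram(44574, 85) = {2, 17}; no ℚ_2-point on the conic.

[2, 17]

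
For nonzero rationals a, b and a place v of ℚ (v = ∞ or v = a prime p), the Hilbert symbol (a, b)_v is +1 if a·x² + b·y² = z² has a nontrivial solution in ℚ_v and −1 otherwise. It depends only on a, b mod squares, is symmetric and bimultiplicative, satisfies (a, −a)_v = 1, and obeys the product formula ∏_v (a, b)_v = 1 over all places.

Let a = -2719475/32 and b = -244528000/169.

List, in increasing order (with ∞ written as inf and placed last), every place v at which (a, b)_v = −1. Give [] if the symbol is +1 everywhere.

[2, 5, 29, inf]

(a, b) ≡ (-1798, -152830) mod (ℚ^×)²; places V = {2, 5, 11, 13, 17, 29, 31, ∞}.
(a,b)_17: α=0, u≡1; β=1, v≡11 (mod 17); (1|17)=+1, (11|17)=-1; sign (−1)^0·+1^1·-1^0 = +1.
(a,b)_2: α=-5, β=7; u≡5, v≡1 (mod 8); ε(u)ε(v)=0·0, αω(v)=-5·0, βω(u)=7·1; sum ≡ 1  ⇒  -1.
(a,b)_31: α=1, u≡5; β=1, v≡23 (mod 31); (5|31)=+1, (23|31)=-1; sign (−1)^1·+1^1·-1^1 = +1.
(a,b)_11: α=2, u≡2; β=0, v≡5 (mod 11); (2|11)=-1, (5|11)=+1; sign (−1)^0·-1^0·+1^2 = +1.
(a,b)_29: α=1, u≡23; β=1, v≡21 (mod 29); (23|29)=+1, (21|29)=-1; sign (−1)^0·+1^1·-1^1 = -1.
(a,b)_5: α=2, u≡3; β=3, v≡4 (mod 5); (3|5)=-1, (4|5)=+1; sign (−1)^0·-1^3·+1^2 = -1.
(a,b)_13: α=0, u≡10; β=-2, v≡11 (mod 13); (10|13)=+1, (11|13)=-1; sign (−1)^0·+1^-2·-1^0 = +1.
(a,b)_∞: sgn(-1798)=−, sgn(-152830)=−, so -1.
(-1798, -152830 / ℚ) ramifies at {2, 5, 29, ∞}: a division algebra.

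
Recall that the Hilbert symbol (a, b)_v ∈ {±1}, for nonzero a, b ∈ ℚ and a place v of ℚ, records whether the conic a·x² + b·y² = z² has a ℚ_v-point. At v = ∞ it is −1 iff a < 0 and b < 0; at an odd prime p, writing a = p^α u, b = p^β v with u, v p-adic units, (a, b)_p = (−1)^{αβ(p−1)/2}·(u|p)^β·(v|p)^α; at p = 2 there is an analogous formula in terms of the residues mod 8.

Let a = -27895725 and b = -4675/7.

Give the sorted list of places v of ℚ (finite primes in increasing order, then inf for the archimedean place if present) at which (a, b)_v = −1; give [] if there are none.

[2, 3, 7, inf]

(a, b) ≡ (-429, -1309) mod (ℚ^×)²; places V = {2, 3, 5, 7, 11, 13, 17, ∞}.
(a,b)_11: α=1, u≡9; β=1, v≡10 (mod 11); (9|11)=+1, (10|11)=-1; sign (−1)^1·+1^1·-1^1 = +1.
(a,b)_∞: sgn(-429)=−, sgn(-1309)=−, so -1.
(a,b)_7: α=0, u≡3; β=-1, v≡1 (mod 7); (3|7)=-1, (1|7)=+1; sign (−1)^0·-1^-1·+1^0 = -1.
(a,b)_5: α=2, u≡1; β=2, v≡4 (mod 5); (1|5)=+1, (4|5)=+1; sign (−1)^0·+1^2·+1^2 = +1.
(a,b)_2: α=0, β=0; u≡3, v≡3 (mod 8); ε(u)ε(v)=1·1, αω(v)=0·1, βω(u)=0·1; sum ≡ 1  ⇒  -1.
(a,b)_17: α=2, u≡1; β=1, v≡2 (mod 17); (1|17)=+1, (2|17)=+1; sign (−1)^0·+1^1·+1^2 = +1.
(a,b)_13: α=1, u≡7; β=0, v≡10 (mod 13); (7|13)=-1, (10|13)=+1; sign (−1)^0·-1^0·+1^1 = +1.
(a,b)_3: α=3, u≡1; β=0, v≡2 (mod 3); (1|3)=+1, (2|3)=-1; sign (−1)^0·+1^0·-1^3 = -1.
|Ram(-429, -1309)| = 4, even; anisotropic at {2, 3, 7, ∞}.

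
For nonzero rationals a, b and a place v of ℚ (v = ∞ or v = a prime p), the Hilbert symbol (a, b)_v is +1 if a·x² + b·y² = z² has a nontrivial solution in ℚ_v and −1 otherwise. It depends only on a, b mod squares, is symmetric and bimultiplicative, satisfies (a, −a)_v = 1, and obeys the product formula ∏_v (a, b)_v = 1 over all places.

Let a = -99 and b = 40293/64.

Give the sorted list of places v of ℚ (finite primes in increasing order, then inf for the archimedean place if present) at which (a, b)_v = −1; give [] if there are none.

Mod squares: a ≡ -11, b ≡ 37. Check v ∈ {∞, 2, 3, 11, 37}.
v=11: a=11^1·(≡2), b=11^2·(≡4) mod 11; (2|11)=-1, (4|11)=+1; (−1)^{1·2·5}·(-1)^2·(+1)^1 = +1.
v=3: a=3^2·(≡1), b=3^2·(≡1) mod 3; (1|3)=+1, (1|3)=+1; (−1)^{2·2·1}·(+1)^2·(+1)^2 = +1.
v=2: v_2(a)=0, v_2(b)=-6; units ≡ 5, 5 (mod 8); ε·ε+αω+βω = 0·0+0·1+-6·1 ≡ 0  ⇒  (a,b)_2 = +1.
v=37: a=37^0·(≡12), b=37^1·(≡28) mod 37; (12|37)=+1, (28|37)=+1; (−1)^{0·1·18}·(+1)^1·(+1)^0 = +1.
v=∞: -11 < 0 and 37 > 0  ⇒  (a,b)_∞ = +1.
Ram(a, b) = ∅: the form -11·x² + 37·y² − z² is isotropic over every ℚ_v, so by Hasse–Minkowski it is isotropic over ℚ.

[]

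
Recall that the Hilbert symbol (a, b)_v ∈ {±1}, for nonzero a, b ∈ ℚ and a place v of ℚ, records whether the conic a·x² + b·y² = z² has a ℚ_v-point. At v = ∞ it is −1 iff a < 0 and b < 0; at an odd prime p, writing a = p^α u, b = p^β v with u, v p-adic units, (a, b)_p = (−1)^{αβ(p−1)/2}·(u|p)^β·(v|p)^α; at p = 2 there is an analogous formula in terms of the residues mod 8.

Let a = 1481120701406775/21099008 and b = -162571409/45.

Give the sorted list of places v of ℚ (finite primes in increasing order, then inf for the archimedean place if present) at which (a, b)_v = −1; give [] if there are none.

[3, 5]

Mod squares: a ≡ 78, b ≡ -5005. Check v ∈ {∞, 2, 3, 5, 7, 11, 13, 17, 29, 31}.
v=2: v_2(a)=-9, v_2(b)=0; units ≡ 7, 3 (mod 8); ε·ε+αω+βω = 1·1+-9·1+0·0 ≡ 0  ⇒  (a,b)_2 = +1.
v=3: a=3^3·(≡2), b=3^-2·(≡2) mod 3; (2|3)=-1, (2|3)=-1; (−1)^{3·-2·1}·(-1)^-2·(-1)^3 = -1.
v=13: a=13^7·(≡5), b=13^3·(≡2) mod 13; (5|13)=-1, (2|13)=-1; (−1)^{7·3·6}·(-1)^3·(-1)^7 = +1.
v=7: a=7^-2·(≡2), b=7^1·(≡5) mod 7; (2|7)=+1, (5|7)=-1; (−1)^{-2·1·3}·(+1)^1·(-1)^-2 = +1.
v=5: a=5^2·(≡2), b=5^-1·(≡4) mod 5; (2|5)=-1, (4|5)=+1; (−1)^{2·-1·2}·(-1)^-1·(+1)^2 = -1.
v=17: a=17^2·(≡14), b=17^0·(≡3) mod 17; (14|17)=-1, (3|17)=-1; (−1)^{2·0·8}·(-1)^0·(-1)^2 = +1.
v=11: a=11^2·(≡1), b=11^1·(≡7) mod 11; (1|11)=+1, (7|11)=-1; (−1)^{2·1·5}·(+1)^1·(-1)^2 = +1.
v=29: a=29^-2·(≡23), b=29^0·(≡26) mod 29; (23|29)=+1, (26|29)=-1; (−1)^{-2·0·14}·(+1)^0·(-1)^-2 = +1.
v=∞: 78 > 0 and -5005 < 0  ⇒  (a,b)_∞ = +1.
v=31: a=31^0·(≡25), b=31^2·(≡22) mod 31; (25|31)=+1, (22|31)=-1; (−1)^{0·2·15}·(+1)^2·(-1)^0 = +1.
Ram(78, -5005) = {3, 5}; no ℚ_3-point on the conic.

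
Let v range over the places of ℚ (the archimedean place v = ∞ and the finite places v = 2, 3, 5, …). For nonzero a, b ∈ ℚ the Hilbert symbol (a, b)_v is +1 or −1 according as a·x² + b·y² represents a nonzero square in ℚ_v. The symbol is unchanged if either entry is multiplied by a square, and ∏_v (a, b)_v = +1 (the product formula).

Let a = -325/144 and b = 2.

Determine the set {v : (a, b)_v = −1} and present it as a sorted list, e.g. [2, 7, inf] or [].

Mod squares: a ≡ -13, b ≡ 2. Check v ∈ {∞, 2, 3, 5, 13}.
v=∞: -13 < 0 and 2 > 0  ⇒  (a,b)_∞ = +1.
v=2: v_2(a)=-4, v_2(b)=1; units ≡ 3, 1 (mod 8); ε·ε+αω+βω = 1·0+-4·0+1·1 ≡ 1  ⇒  (a,b)_2 = -1.
v=13: a=13^1·(≡1), b=13^0·(≡2) mod 13; (1|13)=+1, (2|13)=-1; (−1)^{1·0·6}·(+1)^0·(-1)^1 = -1.
v=3: a=3^-2·(≡2), b=3^0·(≡2) mod 3; (2|3)=-1, (2|3)=-1; (−1)^{-2·0·1}·(-1)^0·(-1)^-2 = +1.
v=5: a=5^2·(≡3), b=5^0·(≡2) mod 5; (3|5)=-1, (2|5)=-1; (−1)^{2·0·2}·(-1)^0·(-1)^2 = +1.
Ram(-13, 2) = {2, 13}; no ℚ_2-point on the conic.

[2, 13]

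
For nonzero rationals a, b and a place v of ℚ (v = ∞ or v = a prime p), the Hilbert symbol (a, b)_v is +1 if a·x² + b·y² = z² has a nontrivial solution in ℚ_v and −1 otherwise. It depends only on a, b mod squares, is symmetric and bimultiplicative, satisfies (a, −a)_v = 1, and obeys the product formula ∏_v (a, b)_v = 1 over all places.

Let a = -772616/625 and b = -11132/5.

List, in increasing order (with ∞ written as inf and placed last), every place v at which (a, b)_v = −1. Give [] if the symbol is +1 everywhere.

[2, 13, 19, inf]

Mod squares: a ≡ -193154, b ≡ -115. Check v ∈ {∞, 2, 5, 11, 13, 17, 19, 23}.
v=17: a=17^1·(≡6), b=17^0·(≡4) mod 17; (6|17)=-1, (4|17)=+1; (−1)^{1·0·8}·(-1)^0·(+1)^1 = +1.
v=∞: -193154 < 0 and -115 < 0  ⇒  (a,b)_∞ = -1.
v=5: a=5^-4·(≡4), b=5^-1·(≡3) mod 5; (4|5)=+1, (3|5)=-1; (−1)^{-4·-1·2}·(+1)^-1·(-1)^-4 = +1.
v=19: a=19^1·(≡2), b=19^0·(≡8) mod 19; (2|19)=-1, (8|19)=-1; (−1)^{1·0·9}·(-1)^0·(-1)^1 = -1.
v=2: v_2(a)=3, v_2(b)=2; units ≡ 7, 5 (mod 8); ε·ε+αω+βω = 1·0+3·1+2·0 ≡ 1  ⇒  (a,b)_2 = -1.
v=11: a=11^0·(≡10), b=11^2·(≡8) mod 11; (10|11)=-1, (8|11)=-1; (−1)^{0·2·5}·(-1)^2·(-1)^0 = +1.
v=13: a=13^1·(≡4), b=13^0·(≡7) mod 13; (4|13)=+1, (7|13)=-1; (−1)^{1·0·6}·(+1)^0·(-1)^1 = -1.
v=23: a=23^1·(≡20), b=23^1·(≡9) mod 23; (20|23)=-1, (9|23)=+1; (−1)^{1·1·11}·(-1)^1·(+1)^1 = +1.
(-193154, -115 / ℚ) ramifies at {2, 13, 19, ∞}: a division algebra.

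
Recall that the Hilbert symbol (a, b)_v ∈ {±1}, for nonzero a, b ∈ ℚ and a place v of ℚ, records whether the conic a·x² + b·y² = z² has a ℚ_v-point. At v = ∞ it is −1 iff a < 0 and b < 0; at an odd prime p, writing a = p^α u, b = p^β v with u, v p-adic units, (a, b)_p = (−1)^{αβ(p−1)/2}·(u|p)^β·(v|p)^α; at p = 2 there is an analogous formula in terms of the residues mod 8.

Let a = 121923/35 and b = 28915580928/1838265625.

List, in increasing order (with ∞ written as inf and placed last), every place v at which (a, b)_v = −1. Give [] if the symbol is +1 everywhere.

Mod squares: a ≡ 474145, b ≡ 3. Check v ∈ {∞, 2, 3, 5, 7, 13, 19, 23, 31, 59}.
v=31: a=31^1·(≡30), b=31^0·(≡24) mod 31; (30|31)=-1, (24|31)=-1; (−1)^{1·0·15}·(-1)^0·(-1)^1 = -1.
v=2: v_2(a)=0, v_2(b)=14; units ≡ 1, 3 (mod 8); ε·ε+αω+βω = 0·1+0·1+14·0 ≡ 0  ⇒  (a,b)_2 = +1.
v=23: a=23^1·(≡22), b=23^0·(≡2) mod 23; (22|23)=-1, (2|23)=+1; (−1)^{1·0·11}·(-1)^0·(+1)^1 = +1.
v=3: a=3^2·(≡1), b=3^1·(≡1) mod 3; (1|3)=+1, (1|3)=+1; (−1)^{2·1·1}·(+1)^1·(+1)^2 = +1.
v=∞: 474145 > 0 and 3 > 0  ⇒  (a,b)_∞ = +1.
v=5: a=5^-1·(≡4), b=5^-6·(≡2) mod 5; (4|5)=+1, (2|5)=-1; (−1)^{-1·-6·2}·(+1)^-6·(-1)^-1 = -1.
v=13: a=13^0·(≡1), b=13^2·(≡3) mod 13; (1|13)=+1, (3|13)=+1; (−1)^{0·2·6}·(+1)^2·(+1)^0 = +1.
v=59: a=59^0·(≡16), b=59^2·(≡21) mod 59; (16|59)=+1, (21|59)=+1; (−1)^{0·2·29}·(+1)^2·(+1)^0 = +1.
v=19: a=19^1·(≡8), b=19^0·(≡12) mod 19; (8|19)=-1, (12|19)=-1; (−1)^{1·0·9}·(-1)^0·(-1)^1 = -1.
v=7: a=7^-1·(≡5), b=7^-6·(≡3) mod 7; (5|7)=-1, (3|7)=-1; (−1)^{-1·-6·3}·(-1)^-6·(-1)^-1 = -1.
|Ram(474145, 3)| = 4, even; anisotropic at {5, 7, 19, 31}.

[5, 7, 19, 31]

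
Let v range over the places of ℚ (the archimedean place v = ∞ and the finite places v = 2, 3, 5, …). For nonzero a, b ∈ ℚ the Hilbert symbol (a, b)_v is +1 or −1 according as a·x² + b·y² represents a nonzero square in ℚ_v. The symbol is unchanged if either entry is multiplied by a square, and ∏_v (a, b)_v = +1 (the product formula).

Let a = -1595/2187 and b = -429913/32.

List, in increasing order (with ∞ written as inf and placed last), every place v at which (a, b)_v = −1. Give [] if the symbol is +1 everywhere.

[2, 11, 19, inf]

Mod squares: a ≡ -4785, b ≡ -7106. Check v ∈ {∞, 2, 3, 5, 11, 17, 19, 29}.
v=11: a=11^1·(≡1), b=11^3·(≡4) mod 11; (1|11)=+1, (4|11)=+1; (−1)^{1·3·5}·(+1)^3·(+1)^1 = -1.
v=17: a=17^0·(≡8), b=17^1·(≡5) mod 17; (8|17)=+1, (5|17)=-1; (−1)^{0·1·8}·(+1)^1·(-1)^0 = +1.
v=29: a=29^1·(≡22), b=29^0·(≡4) mod 29; (22|29)=+1, (4|29)=+1; (−1)^{1·0·14}·(+1)^0·(+1)^1 = +1.
v=2: v_2(a)=0, v_2(b)=-5; units ≡ 7, 7 (mod 8); ε·ε+αω+βω = 1·1+0·0+-5·0 ≡ 1  ⇒  (a,b)_2 = -1.
v=∞: -4785 < 0 and -7106 < 0  ⇒  (a,b)_∞ = -1.
v=5: a=5^1·(≡3), b=5^0·(≡1) mod 5; (3|5)=-1, (1|5)=+1; (−1)^{1·0·2}·(-1)^0·(+1)^1 = +1.
v=19: a=19^0·(≡10), b=19^1·(≡6) mod 19; (10|19)=-1, (6|19)=+1; (−1)^{0·1·9}·(-1)^1·(+1)^0 = -1.
v=3: a=3^-7·(≡1), b=3^0·(≡1) mod 3; (1|3)=+1, (1|3)=+1; (−1)^{-7·0·1}·(+1)^0·(+1)^-7 = +1.
|Ram(-4785, -7106)| = 4, even; anisotropic at {2, 11, 19, ∞}.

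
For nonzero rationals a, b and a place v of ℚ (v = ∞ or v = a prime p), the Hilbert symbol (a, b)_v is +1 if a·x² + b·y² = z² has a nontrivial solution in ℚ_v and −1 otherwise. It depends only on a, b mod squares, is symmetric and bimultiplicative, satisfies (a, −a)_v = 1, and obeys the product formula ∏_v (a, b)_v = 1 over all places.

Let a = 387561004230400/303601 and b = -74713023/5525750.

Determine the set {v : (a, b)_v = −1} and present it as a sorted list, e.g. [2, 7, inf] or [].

[2, 11, 13, 17]

Mod squares: a ≡ 2431, b ≡ -1610. Check v ∈ {∞, 2, 3, 5, 7, 11, 13, 17, 19, 23, 29, 31}.
v=17: a=17^1·(≡5), b=17^0·(≡11) mod 17; (5|17)=-1, (11|17)=-1; (−1)^{1·0·8}·(-1)^0·(-1)^1 = -1.
v=5: a=5^2·(≡1), b=5^-3·(≡2) mod 5; (1|5)=+1, (2|5)=-1; (−1)^{2·-3·2}·(+1)^-3·(-1)^2 = +1.
v=2: v_2(a)=8, v_2(b)=-1; units ≡ 7, 3 (mod 8); ε·ε+αω+βω = 1·1+8·1+-1·0 ≡ 1  ⇒  (a,b)_2 = -1.
v=13: a=13^1·(≡6), b=13^0·(≡2) mod 13; (6|13)=-1, (2|13)=-1; (−1)^{1·0·6}·(-1)^0·(-1)^1 = -1.
v=3: a=3^0·(≡1), b=3^6·(≡1) mod 3; (1|3)=+1, (1|3)=+1; (−1)^{0·6·1}·(+1)^6·(+1)^0 = +1.
v=7: a=7^2·(≡1), b=7^1·(≡4) mod 7; (1|7)=+1, (4|7)=+1; (−1)^{2·1·3}·(+1)^1·(+1)^2 = +1.
v=29: a=29^-2·(≡20), b=29^0·(≡18) mod 29; (20|29)=+1, (18|29)=-1; (−1)^{-2·0·14}·(+1)^0·(-1)^-2 = +1.
v=11: a=11^1·(≡4), b=11^4·(≡10) mod 11; (4|11)=+1, (10|11)=-1; (−1)^{1·4·5}·(+1)^4·(-1)^1 = -1.
v=19: a=19^-2·(≡14), b=19^0·(≡7) mod 19; (14|19)=-1, (7|19)=+1; (−1)^{-2·0·9}·(-1)^0·(+1)^-2 = +1.
v=31: a=31^2·(≡23), b=31^-2·(≡1) mod 31; (23|31)=-1, (1|31)=+1; (−1)^{2·-2·15}·(-1)^-2·(+1)^2 = +1.
v=23: a=23^2·(≡9), b=23^-1·(≡21) mod 23; (9|23)=+1, (21|23)=-1; (−1)^{2·-1·11}·(+1)^-1·(-1)^2 = +1.
v=∞: 2431 > 0 and -1610 < 0  ⇒  (a,b)_∞ = +1.
|Ram(2431, -1610)| = 4, even; anisotropic at {2, 11, 13, 17}.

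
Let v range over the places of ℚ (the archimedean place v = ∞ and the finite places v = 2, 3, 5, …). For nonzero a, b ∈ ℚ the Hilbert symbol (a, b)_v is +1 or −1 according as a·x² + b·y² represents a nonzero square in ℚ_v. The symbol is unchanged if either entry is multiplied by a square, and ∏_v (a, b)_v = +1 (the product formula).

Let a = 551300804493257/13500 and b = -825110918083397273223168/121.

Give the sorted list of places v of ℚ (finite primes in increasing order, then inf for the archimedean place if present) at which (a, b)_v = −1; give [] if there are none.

[5, 7, 13, 23, 29, 37]

(a, b) ≡ (5655, -35742) mod (ℚ^×)²; places V = {2, 3, 5, 7, 11, 13, 23, 29, 37, ∞}.
(a,b)_23: α=2, u≡14; β=3, v≡21 (mod 23); (14|23)=-1, (21|23)=-1; sign (−1)^0·-1^3·-1^2 = -1.
(a,b)_7: α=4, u≡3; β=1, v≡1 (mod 7); (3|7)=-1, (1|7)=+1; sign (−1)^0·-1^1·+1^4 = -1.
(a,b)_∞: sgn(5655)=+, sgn(-35742)=−, so +1.
(a,b)_2: α=-2, β=15; u≡7, v≡1 (mod 8); ε(u)ε(v)=1·0, αω(v)=-2·0, βω(u)=15·0; sum ≡ 0  ⇒  +1.
(a,b)_37: α=2, u≡13; β=3, v≡30 (mod 37); (13|37)=-1, (30|37)=+1; sign (−1)^0·-1^3·+1^2 = -1.
(a,b)_3: α=-3, u≡1; β=5, v≡2 (mod 3); (1|3)=+1, (2|3)=-1; sign (−1)^1·+1^5·-1^-3 = +1.
(a,b)_5: α=-3, u≡4; β=0, v≡2 (mod 5); (4|5)=+1, (2|5)=-1; sign (−1)^0·+1^0·-1^-3 = -1.
(a,b)_13: α=1, u≡2; β=4, v≡2 (mod 13); (2|13)=-1, (2|13)=-1; sign (−1)^0·-1^4·-1^1 = -1.
(a,b)_29: α=3, u≡2; β=2, v≡21 (mod 29); (2|29)=-1, (21|29)=-1; sign (−1)^0·-1^2·-1^3 = -1.
(a,b)_11: α=0, u≡9; β=-2, v≡2 (mod 11); (9|11)=+1, (2|11)=-1; sign (−1)^0·+1^-2·-1^0 = +1.
Ram(5655, -35742) = {5, 7, 13, 23, 29, 37}; no ℚ_5-point on the conic.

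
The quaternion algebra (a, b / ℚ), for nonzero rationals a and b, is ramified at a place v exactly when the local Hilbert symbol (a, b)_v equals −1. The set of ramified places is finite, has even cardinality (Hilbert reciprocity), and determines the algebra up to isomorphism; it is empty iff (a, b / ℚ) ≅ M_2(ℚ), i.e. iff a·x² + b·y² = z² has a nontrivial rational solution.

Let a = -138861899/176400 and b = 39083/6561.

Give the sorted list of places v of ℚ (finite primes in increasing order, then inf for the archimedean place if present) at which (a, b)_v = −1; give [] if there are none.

(a, b) ≡ (-11, 323) mod (ℚ^×)²; places V = {2, 3, 5, 7, 11, 17, 19, ∞}.
(a,b)_17: α=2, u≡6; β=1, v≡13 (mod 17); (6|17)=-1, (13|17)=+1; sign (−1)^0·-1^1·+1^2 = -1.
(a,b)_11: α=3, u≡7; β=2, v≡3 (mod 11); (7|11)=-1, (3|11)=+1; sign (−1)^0·-1^2·+1^3 = +1.
(a,b)_19: α=2, u≡18; β=1, v≡4 (mod 19); (18|19)=-1, (4|19)=+1; sign (−1)^0·-1^1·+1^2 = -1.
(a,b)_2: α=-4, β=0; u≡5, v≡3 (mod 8); ε(u)ε(v)=0·1, αω(v)=-4·1, βω(u)=0·1; sum ≡ 0  ⇒  +1.
(a,b)_7: α=-2, u≡3; β=0, v≡1 (mod 7); (3|7)=-1, (1|7)=+1; sign (−1)^0·-1^0·+1^-2 = +1.
(a,b)_5: α=-2, u≡1; β=0, v≡3 (mod 5); (1|5)=+1, (3|5)=-1; sign (−1)^0·+1^0·-1^-2 = +1.
(a,b)_3: α=-2, u≡1; β=-8, v≡2 (mod 3); (1|3)=+1, (2|3)=-1; sign (−1)^0·+1^-8·-1^-2 = +1.
(a,b)_∞: sgn(-11)=−, sgn(323)=+, so +1.
Ram(-11, 323) = {17, 19}; no ℚ_17-point on the conic.

[17, 19]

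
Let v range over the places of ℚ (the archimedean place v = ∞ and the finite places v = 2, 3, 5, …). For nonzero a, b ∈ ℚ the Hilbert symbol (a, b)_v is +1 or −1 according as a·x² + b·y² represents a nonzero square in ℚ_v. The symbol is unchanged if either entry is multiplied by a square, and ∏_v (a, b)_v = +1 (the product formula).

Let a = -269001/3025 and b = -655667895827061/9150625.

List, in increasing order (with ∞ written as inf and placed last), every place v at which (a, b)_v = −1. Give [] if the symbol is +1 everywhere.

[2, 13, 17, inf]

Mod squares: a ≡ -41, b ≡ -9061. Check v ∈ {∞, 2, 3, 5, 11, 13, 17, 41}.
v=11: a=11^-2·(≡5), b=11^-4·(≡9) mod 11; (5|11)=+1, (9|11)=+1; (−1)^{-2·-4·5}·(+1)^-4·(+1)^-2 = +1.
v=17: a=17^0·(≡10), b=17^1·(≡12) mod 17; (10|17)=-1, (12|17)=-1; (−1)^{0·1·8}·(-1)^1·(-1)^0 = -1.
v=5: a=5^-2·(≡4), b=5^-4·(≡4) mod 5; (4|5)=+1, (4|5)=+1; (−1)^{-2·-4·2}·(+1)^-4·(+1)^-2 = +1.
v=41: a=41^1·(≡32), b=41^3·(≡16) mod 41; (32|41)=+1, (16|41)=+1; (−1)^{1·3·20}·(+1)^3·(+1)^1 = +1.
v=3: a=3^8·(≡1), b=3^16·(≡2) mod 3; (1|3)=+1, (2|3)=-1; (−1)^{8·16·1}·(+1)^16·(-1)^8 = +1.
v=2: v_2(a)=0, v_2(b)=0; units ≡ 7, 3 (mod 8); ε·ε+αω+βω = 1·1+0·1+0·0 ≡ 1  ⇒  (a,b)_2 = -1.
v=13: a=13^0·(≡11), b=13^1·(≡7) mod 13; (11|13)=-1, (7|13)=-1; (−1)^{0·1·6}·(-1)^1·(-1)^0 = -1.
v=∞: -41 < 0 and -9061 < 0  ⇒  (a,b)_∞ = -1.
Ram(-41, -9061) = {2, 13, 17, ∞}; no ℚ_2-point on the conic.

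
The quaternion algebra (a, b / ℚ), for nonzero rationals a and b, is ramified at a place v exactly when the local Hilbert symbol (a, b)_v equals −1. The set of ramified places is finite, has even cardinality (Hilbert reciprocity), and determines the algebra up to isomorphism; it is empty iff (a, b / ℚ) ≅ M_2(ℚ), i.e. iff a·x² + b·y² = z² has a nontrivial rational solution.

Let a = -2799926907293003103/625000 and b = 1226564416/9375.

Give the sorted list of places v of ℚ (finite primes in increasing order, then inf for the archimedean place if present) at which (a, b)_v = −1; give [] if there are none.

[2, 3, 5, 11]

(a, b) ≡ (-70, 19635) mod (ℚ^×)²; places V = {2, 3, 5, 7, 11, 17, ∞}.
(a,b)_7: α=3, u≡2; β=1, v≡3 (mod 7); (2|7)=+1, (3|7)=-1; sign (−1)^1·+1^1·-1^3 = +1.
(a,b)_3: α=2, u≡2; β=-1, v≡2 (mod 3); (2|3)=-1, (2|3)=-1; sign (−1)^0·-1^-1·-1^2 = -1.
(a,b)_11: α=12, u≡6; β=5, v≡5 (mod 11); (6|11)=-1, (5|11)=+1; sign (−1)^0·-1^5·+1^12 = -1.
(a,b)_∞: sgn(-70)=−, sgn(19635)=+, so +1.
(a,b)_17: α=2, u≡9; β=1, v≡16 (mod 17); (9|17)=+1, (16|17)=+1; sign (−1)^0·+1^1·+1^2 = +1.
(a,b)_2: α=-3, β=6; u≡5, v≡3 (mod 8); ε(u)ε(v)=0·1, αω(v)=-3·1, βω(u)=6·1; sum ≡ 1  ⇒  -1.
(a,b)_5: α=-7, u≡4; β=-5, v≡2 (mod 5); (4|5)=+1, (2|5)=-1; sign (−1)^0·+1^-5·-1^-7 = -1.
(-70, 19635 / ℚ) ramifies at {2, 3, 5, 11}: a division algebra.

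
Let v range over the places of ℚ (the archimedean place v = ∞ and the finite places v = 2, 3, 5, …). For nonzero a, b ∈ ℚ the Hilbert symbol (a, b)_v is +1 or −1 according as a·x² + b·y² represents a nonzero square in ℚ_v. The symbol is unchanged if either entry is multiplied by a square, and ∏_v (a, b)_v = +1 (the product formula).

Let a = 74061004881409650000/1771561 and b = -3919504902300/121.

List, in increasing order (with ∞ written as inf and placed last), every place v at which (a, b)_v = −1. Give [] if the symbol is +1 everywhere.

[5, 13]

(a, b) ≡ (85, -247) mod (ℚ^×)²; places V = {2, 3, 5, 11, 13, 17, 19, ∞}.
(a,b)_13: α=4, u≡2; β=3, v≡8 (mod 13); (2|13)=-1, (8|13)=-1; sign (−1)^0·-1^3·-1^4 = -1.
(a,b)_17: α=3, u≡10; β=2, v≡16 (mod 17); (10|17)=-1, (16|17)=+1; sign (−1)^0·-1^2·+1^3 = +1.
(a,b)_3: α=4, u≡1; β=2, v≡2 (mod 3); (1|3)=+1, (2|3)=-1; sign (−1)^0·+1^2·-1^4 = +1.
(a,b)_5: α=5, u≡3; β=2, v≡3 (mod 5); (3|5)=-1, (3|5)=-1; sign (−1)^0·-1^2·-1^5 = -1.
(a,b)_19: α=4, u≡7; β=3, v≡9 (mod 19); (7|19)=+1, (9|19)=+1; sign (−1)^0·+1^3·+1^4 = +1.
(a,b)_2: α=4, β=2; u≡5, v≡1 (mod 8); ε(u)ε(v)=0·0, αω(v)=4·0, βω(u)=2·1; sum ≡ 0  ⇒  +1.
(a,b)_11: α=-6, u≡6; β=-2, v≡2 (mod 11); (6|11)=-1, (2|11)=-1; sign (−1)^0·-1^-2·-1^-6 = +1.
(a,b)_∞: sgn(85)=+, sgn(-247)=−, so +1.
Ram(85, -247) = {5, 13}; no ℚ_5-point on the conic.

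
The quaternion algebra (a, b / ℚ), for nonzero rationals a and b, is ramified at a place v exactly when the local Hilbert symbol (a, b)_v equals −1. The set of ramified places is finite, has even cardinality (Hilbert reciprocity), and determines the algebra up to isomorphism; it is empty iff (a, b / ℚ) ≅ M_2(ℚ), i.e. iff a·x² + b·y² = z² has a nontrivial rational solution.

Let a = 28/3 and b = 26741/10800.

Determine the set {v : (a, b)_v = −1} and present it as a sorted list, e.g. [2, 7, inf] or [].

[7, 13]

Mod squares: a ≡ 21, b ≡ 663. Check v ∈ {∞, 2, 3, 5, 7, 11, 13, 17}.
v=5: a=5^0·(≡1), b=5^-2·(≡3) mod 5; (1|5)=+1, (3|5)=-1; (−1)^{0·-2·2}·(+1)^-2·(-1)^0 = +1.
v=2: v_2(a)=2, v_2(b)=-4; units ≡ 5, 7 (mod 8); ε·ε+αω+βω = 0·1+2·0+-4·1 ≡ 0  ⇒  (a,b)_2 = +1.
v=13: a=13^0·(≡5), b=13^1·(≡12) mod 13; (5|13)=-1, (12|13)=+1; (−1)^{0·1·6}·(-1)^1·(+1)^0 = -1.
v=3: a=3^-1·(≡1), b=3^-3·(≡2) mod 3; (1|3)=+1, (2|3)=-1; (−1)^{-1·-3·1}·(+1)^-3·(-1)^-1 = +1.
v=7: a=7^1·(≡6), b=7^0·(≡6) mod 7; (6|7)=-1, (6|7)=-1; (−1)^{1·0·3}·(-1)^0·(-1)^1 = -1.
v=∞: 21 > 0 and 663 > 0  ⇒  (a,b)_∞ = +1.
v=17: a=17^0·(≡15), b=17^1·(≡12) mod 17; (15|17)=+1, (12|17)=-1; (−1)^{0·1·8}·(+1)^1·(-1)^0 = +1.
v=11: a=11^0·(≡2), b=11^2·(≡5) mod 11; (2|11)=-1, (5|11)=+1; (−1)^{0·2·5}·(-1)^2·(+1)^0 = +1.
(21, 663 / ℚ) ramifies at {7, 13}: a division algebra.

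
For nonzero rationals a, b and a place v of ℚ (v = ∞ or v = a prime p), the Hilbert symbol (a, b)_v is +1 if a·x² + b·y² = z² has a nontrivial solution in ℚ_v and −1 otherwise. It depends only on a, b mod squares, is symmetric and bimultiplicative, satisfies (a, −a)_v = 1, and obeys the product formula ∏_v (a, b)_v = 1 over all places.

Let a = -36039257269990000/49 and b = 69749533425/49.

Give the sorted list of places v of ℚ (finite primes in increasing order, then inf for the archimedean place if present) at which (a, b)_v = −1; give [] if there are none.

Mod squares: a ≡ -8671, b ≡ 27417. Check v ∈ {∞, 2, 3, 5, 7, 11, 13, 19, 23, 29, 37}.
v=29: a=29^3·(≡16), b=29^2·(≡17) mod 29; (16|29)=+1, (17|29)=-1; (−1)^{3·2·14}·(+1)^2·(-1)^3 = -1.
v=∞: -8671 < 0 and 27417 > 0  ⇒  (a,b)_∞ = +1.
v=19: a=19^2·(≡12), b=19^1·(≡12) mod 19; (12|19)=-1, (12|19)=-1; (−1)^{2·1·9}·(-1)^1·(-1)^2 = -1.
v=11: a=11^0·(≡8), b=11^2·(≡4) mod 11; (8|11)=-1, (4|11)=+1; (−1)^{0·2·5}·(-1)^2·(+1)^0 = +1.
v=5: a=5^4·(≡4), b=5^2·(≡3) mod 5; (4|5)=+1, (3|5)=-1; (−1)^{4·2·2}·(+1)^2·(-1)^4 = +1.
v=37: a=37^2·(≡24), b=37^1·(≡26) mod 37; (24|37)=-1, (26|37)=+1; (−1)^{2·1·18}·(-1)^1·(+1)^2 = -1.
v=3: a=3^0·(≡2), b=3^1·(≡1) mod 3; (2|3)=-1, (1|3)=+1; (−1)^{0·1·1}·(-1)^1·(+1)^0 = -1.
v=23: a=23^1·(≡19), b=23^0·(≡6) mod 23; (19|23)=-1, (6|23)=+1; (−1)^{1·0·11}·(-1)^0·(+1)^1 = +1.
v=7: a=7^-2·(≡2), b=7^-2·(≡5) mod 7; (2|7)=+1, (5|7)=-1; (−1)^{-2·-2·3}·(+1)^-2·(-1)^-2 = +1.
v=2: v_2(a)=4, v_2(b)=0; units ≡ 1, 1 (mod 8); ε·ε+αω+βω = 0·0+4·0+0·0 ≡ 0  ⇒  (a,b)_2 = +1.
v=13: a=13^1·(≡10), b=13^1·(≡10) mod 13; (10|13)=+1, (10|13)=+1; (−1)^{1·1·6}·(+1)^1·(+1)^1 = +1.
(-8671, 27417 / ℚ) ramifies at {3, 19, 29, 37}: a division algebra.

[3, 19, 29, 37]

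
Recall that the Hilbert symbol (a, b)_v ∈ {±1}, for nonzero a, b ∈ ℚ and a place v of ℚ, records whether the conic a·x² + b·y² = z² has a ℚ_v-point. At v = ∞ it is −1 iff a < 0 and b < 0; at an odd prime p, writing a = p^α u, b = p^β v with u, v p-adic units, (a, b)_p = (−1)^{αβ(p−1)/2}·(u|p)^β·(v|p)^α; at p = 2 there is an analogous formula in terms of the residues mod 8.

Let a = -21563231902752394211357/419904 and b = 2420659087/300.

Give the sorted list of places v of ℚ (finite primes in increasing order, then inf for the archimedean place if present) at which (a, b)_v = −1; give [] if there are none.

[7, 11]

Mod squares: a ≡ -6293, b ≡ 207669. Check v ∈ {∞, 2, 3, 5, 7, 11, 13, 17, 29, 31}.
v=7: a=7^3·(≡1), b=7^1·(≡1) mod 7; (1|7)=+1, (1|7)=+1; (−1)^{3·1·3}·(+1)^1·(+1)^3 = -1.
v=∞: -6293 < 0 and 207669 > 0  ⇒  (a,b)_∞ = +1.
v=3: a=3^-8·(≡1), b=3^-1·(≡1) mod 3; (1|3)=+1, (1|3)=+1; (−1)^{-8·-1·1}·(+1)^-1·(+1)^-8 = +1.
v=29: a=29^3·(≡18), b=29^1·(≡10) mod 29; (18|29)=-1, (10|29)=-1; (−1)^{3·1·14}·(-1)^1·(-1)^3 = +1.
v=13: a=13^2·(≡4), b=13^0·(≡2) mod 13; (4|13)=+1, (2|13)=-1; (−1)^{2·0·6}·(+1)^0·(-1)^2 = +1.
v=11: a=11^6·(≡10), b=11^3·(≡1) mod 11; (10|11)=-1, (1|11)=+1; (−1)^{6·3·5}·(-1)^3·(+1)^6 = -1.
v=2: v_2(a)=-6, v_2(b)=-2; units ≡ 3, 5 (mod 8); ε·ε+αω+βω = 1·0+-6·1+-2·1 ≡ 0  ⇒  (a,b)_2 = +1.
v=31: a=31^3·(≡7), b=31^1·(≡3) mod 31; (7|31)=+1, (3|31)=-1; (−1)^{3·1·15}·(+1)^1·(-1)^3 = +1.
v=17: a=17^2·(≡3), b=17^2·(≡6) mod 17; (3|17)=-1, (6|17)=-1; (−1)^{2·2·8}·(-1)^2·(-1)^2 = +1.
v=5: a=5^0·(≡2), b=5^-2·(≡1) mod 5; (2|5)=-1, (1|5)=+1; (−1)^{0·-2·2}·(-1)^-2·(+1)^0 = +1.
Ram(-6293, 207669) = {7, 11}; no ℚ_7-point on the conic.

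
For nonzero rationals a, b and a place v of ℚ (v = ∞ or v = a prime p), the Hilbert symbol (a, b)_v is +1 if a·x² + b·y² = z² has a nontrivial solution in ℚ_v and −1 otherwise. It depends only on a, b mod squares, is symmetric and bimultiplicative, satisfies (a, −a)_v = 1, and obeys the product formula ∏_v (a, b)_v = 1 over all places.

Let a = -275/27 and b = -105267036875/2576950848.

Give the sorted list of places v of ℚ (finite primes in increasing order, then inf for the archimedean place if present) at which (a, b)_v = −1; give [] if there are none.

[3, inf]

(a, b) ≡ (-33, -187) mod (ℚ^×)²; places V = {2, 3, 5, 7, 11, 13, 17, 19, 43, ∞}.
(a,b)_7: α=0, u≡2; β=2, v≡2 (mod 7); (2|7)=+1, (2|7)=+1; sign (−1)^0·+1^2·+1^0 = +1.
(a,b)_3: α=-3, u≡1; β=-8, v≡2 (mod 3); (1|3)=+1, (2|3)=-1; sign (−1)^0·+1^-8·-1^-3 = -1.
(a,b)_2: α=0, β=-6; u≡7, v≡5 (mod 8); ε(u)ε(v)=1·0, αω(v)=0·1, βω(u)=-6·0; sum ≡ 0  ⇒  +1.
(a,b)_13: α=0, u≡11; β=2, v≡2 (mod 13); (11|13)=-1, (2|13)=-1; sign (−1)^0·-1^2·-1^0 = +1.
(a,b)_5: α=2, u≡2; β=4, v≡2 (mod 5); (2|5)=-1, (2|5)=-1; sign (−1)^0·-1^4·-1^2 = +1.
(a,b)_∞: sgn(-33)=−, sgn(-187)=−, so -1.
(a,b)_11: α=1, u≡6; β=1, v≡4 (mod 11); (6|11)=-1, (4|11)=+1; sign (−1)^1·-1^1·+1^1 = +1.
(a,b)_19: α=0, u≡6; β=-2, v≡2 (mod 19); (6|19)=+1, (2|19)=-1; sign (−1)^0·+1^-2·-1^0 = +1.
(a,b)_17: α=0, u≡15; β=-1, v≡12 (mod 17); (15|17)=+1, (12|17)=-1; sign (−1)^0·+1^-1·-1^0 = +1.
(a,b)_43: α=0, u≡36; β=2, v≡8 (mod 43); (36|43)=+1, (8|43)=-1; sign (−1)^0·+1^2·-1^0 = +1.
|Ram(-33, -187)| = 2, even; anisotropic at {3, ∞}.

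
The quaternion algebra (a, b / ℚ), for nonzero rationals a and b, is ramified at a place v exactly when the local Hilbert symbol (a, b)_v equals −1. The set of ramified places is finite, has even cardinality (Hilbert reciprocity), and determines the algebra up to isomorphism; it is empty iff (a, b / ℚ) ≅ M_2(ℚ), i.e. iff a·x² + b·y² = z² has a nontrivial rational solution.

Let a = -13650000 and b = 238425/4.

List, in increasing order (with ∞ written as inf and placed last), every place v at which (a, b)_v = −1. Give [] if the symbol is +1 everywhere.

[5, 7, 11, 13]

Mod squares: a ≡ -1365, b ≡ 33. Check v ∈ {∞, 2, 3, 5, 7, 11, 13, 17}.
v=7: a=7^1·(≡4), b=7^0·(≡3) mod 7; (4|7)=+1, (3|7)=-1; (−1)^{1·0·3}·(+1)^0·(-1)^1 = -1.
v=11: a=11^0·(≡10), b=11^1·(≡4) mod 11; (10|11)=-1, (4|11)=+1; (−1)^{0·1·5}·(-1)^1·(+1)^0 = -1.
v=13: a=13^1·(≡10), b=13^0·(≡11) mod 13; (10|13)=+1, (11|13)=-1; (−1)^{1·0·6}·(+1)^0·(-1)^1 = -1.
v=5: a=5^5·(≡2), b=5^2·(≡3) mod 5; (2|5)=-1, (3|5)=-1; (−1)^{5·2·2}·(-1)^2·(-1)^5 = -1.
v=∞: -1365 < 0 and 33 > 0  ⇒  (a,b)_∞ = +1.
v=17: a=17^0·(≡14), b=17^2·(≡15) mod 17; (14|17)=-1, (15|17)=+1; (−1)^{0·2·8}·(-1)^2·(+1)^0 = +1.
v=3: a=3^1·(≡1), b=3^1·(≡2) mod 3; (1|3)=+1, (2|3)=-1; (−1)^{1·1·1}·(+1)^1·(-1)^1 = +1.
v=2: v_2(a)=4, v_2(b)=-2; units ≡ 3, 1 (mod 8); ε·ε+αω+βω = 1·0+4·0+-2·1 ≡ 0  ⇒  (a,b)_2 = +1.
Ram(-1365, 33) = {5, 7, 11, 13}; no ℚ_5-point on the conic.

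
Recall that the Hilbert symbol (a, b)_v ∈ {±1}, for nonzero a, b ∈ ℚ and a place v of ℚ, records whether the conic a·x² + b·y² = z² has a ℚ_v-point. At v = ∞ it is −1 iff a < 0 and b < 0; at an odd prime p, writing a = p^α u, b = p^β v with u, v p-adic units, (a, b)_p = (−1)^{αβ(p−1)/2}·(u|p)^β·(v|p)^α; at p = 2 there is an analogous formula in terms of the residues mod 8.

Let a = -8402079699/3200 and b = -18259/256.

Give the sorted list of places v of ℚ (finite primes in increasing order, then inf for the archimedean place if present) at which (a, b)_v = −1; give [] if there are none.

Mod squares: a ≡ -598, b ≡ -19. Check v ∈ {∞, 2, 3, 5, 13, 19, 23, 31}.
v=3: a=3^4·(≡2), b=3^0·(≡2) mod 3; (2|3)=-1, (2|3)=-1; (−1)^{4·0·1}·(-1)^0·(-1)^4 = +1.
v=23: a=23^1·(≡20), b=23^0·(≡1) mod 23; (20|23)=-1, (1|23)=+1; (−1)^{1·0·11}·(-1)^0·(+1)^1 = +1.
v=∞: -598 < 0 and -19 < 0  ⇒  (a,b)_∞ = -1.
v=2: v_2(a)=-7, v_2(b)=-8; units ≡ 5, 5 (mod 8); ε·ε+αω+βω = 0·0+-7·1+-8·1 ≡ 1  ⇒  (a,b)_2 = -1.
v=31: a=31^2·(≡17), b=31^2·(≡17) mod 31; (17|31)=-1, (17|31)=-1; (−1)^{2·2·15}·(-1)^2·(-1)^2 = +1.
v=13: a=13^1·(≡7), b=13^0·(≡5) mod 13; (7|13)=-1, (5|13)=-1; (−1)^{1·0·6}·(-1)^0·(-1)^1 = -1.
v=19: a=19^2·(≡13), b=19^1·(≡3) mod 19; (13|19)=-1, (3|19)=-1; (−1)^{2·1·9}·(-1)^1·(-1)^2 = -1.
v=5: a=5^-2·(≡2), b=5^0·(≡1) mod 5; (2|5)=-1, (1|5)=+1; (−1)^{-2·0·2}·(-1)^0·(+1)^-2 = +1.
|Ram(-598, -19)| = 4, even; anisotropic at {2, 13, 19, ∞}.

[2, 13, 19, inf]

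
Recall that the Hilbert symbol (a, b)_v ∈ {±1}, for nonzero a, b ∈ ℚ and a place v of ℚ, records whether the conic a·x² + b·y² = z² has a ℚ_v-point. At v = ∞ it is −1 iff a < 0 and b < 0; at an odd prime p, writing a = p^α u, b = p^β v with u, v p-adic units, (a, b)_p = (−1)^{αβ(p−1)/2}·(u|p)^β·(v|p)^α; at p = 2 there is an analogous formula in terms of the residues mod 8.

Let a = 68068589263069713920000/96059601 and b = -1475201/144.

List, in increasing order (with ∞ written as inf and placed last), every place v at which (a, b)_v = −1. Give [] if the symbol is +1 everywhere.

Mod squares: a ≡ 1247, b ≡ -8729. Check v ∈ {∞, 2, 3, 5, 7, 11, 13, 23, 29, 43}.
v=7: a=7^2·(≡4), b=7^1·(≡5) mod 7; (4|7)=+1, (5|7)=-1; (−1)^{2·1·3}·(+1)^1·(-1)^2 = +1.
v=29: a=29^3·(≡26), b=29^1·(≡3) mod 29; (26|29)=-1, (3|29)=-1; (−1)^{3·1·14}·(-1)^1·(-1)^3 = +1.
v=5: a=5^4·(≡2), b=5^0·(≡1) mod 5; (2|5)=-1, (1|5)=+1; (−1)^{4·0·2}·(-1)^0·(+1)^4 = +1.
v=∞: 1247 > 0 and -8729 < 0  ⇒  (a,b)_∞ = +1.
v=23: a=23^4·(≡19), b=23^0·(≡7) mod 23; (19|23)=-1, (7|23)=-1; (−1)^{4·0·11}·(-1)^0·(-1)^4 = +1.
v=2: v_2(a)=12, v_2(b)=-4; units ≡ 7, 7 (mod 8); ε·ε+αω+βω = 1·1+12·0+-4·0 ≡ 1  ⇒  (a,b)_2 = -1.
v=13: a=13^0·(≡9), b=13^2·(≡7) mod 13; (9|13)=+1, (7|13)=-1; (−1)^{0·2·6}·(+1)^2·(-1)^0 = +1.
v=43: a=43^3·(≡37), b=43^1·(≡32) mod 43; (37|43)=-1, (32|43)=-1; (−1)^{3·1·21}·(-1)^1·(-1)^3 = -1.
v=11: a=11^-4·(≡5), b=11^0·(≡9) mod 11; (5|11)=+1, (9|11)=+1; (−1)^{-4·0·5}·(+1)^0·(+1)^-4 = +1.
v=3: a=3^-8·(≡2), b=3^-2·(≡1) mod 3; (2|3)=-1, (1|3)=+1; (−1)^{-8·-2·1}·(-1)^-2·(+1)^-8 = +1.
Ram(1247, -8729) = {2, 43}; no ℚ_2-point on the conic.

[2, 43]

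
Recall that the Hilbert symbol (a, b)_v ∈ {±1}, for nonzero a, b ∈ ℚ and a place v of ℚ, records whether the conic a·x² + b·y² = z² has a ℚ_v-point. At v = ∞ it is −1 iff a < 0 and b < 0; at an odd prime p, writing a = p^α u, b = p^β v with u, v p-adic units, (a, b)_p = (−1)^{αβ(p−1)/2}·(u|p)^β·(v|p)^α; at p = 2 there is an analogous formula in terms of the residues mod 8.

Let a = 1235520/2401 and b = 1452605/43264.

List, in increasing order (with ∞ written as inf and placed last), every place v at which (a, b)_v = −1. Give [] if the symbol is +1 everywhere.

[3, 13]

Mod squares: a ≡ 2145, b ≡ 5. Check v ∈ {∞, 2, 3, 5, 7, 11, 13}.
v=∞: 2145 > 0 and 5 > 0  ⇒  (a,b)_∞ = +1.
v=5: a=5^1·(≡4), b=5^1·(≡4) mod 5; (4|5)=+1, (4|5)=+1; (−1)^{1·1·2}·(+1)^1·(+1)^1 = +1.
v=3: a=3^3·(≡1), b=3^0·(≡2) mod 3; (1|3)=+1, (2|3)=-1; (−1)^{3·0·1}·(+1)^0·(-1)^3 = -1.
v=7: a=7^-4·(≡6), b=7^4·(≡6) mod 7; (6|7)=-1, (6|7)=-1; (−1)^{-4·4·3}·(-1)^4·(-1)^-4 = +1.
v=2: v_2(a)=6, v_2(b)=-8; units ≡ 1, 5 (mod 8); ε·ε+αω+βω = 0·0+6·1+-8·0 ≡ 0  ⇒  (a,b)_2 = +1.
v=13: a=13^1·(≡4), b=13^-2·(≡7) mod 13; (4|13)=+1, (7|13)=-1; (−1)^{1·-2·6}·(+1)^-2·(-1)^1 = -1.
v=11: a=11^1·(≡7), b=11^2·(≡4) mod 11; (7|11)=-1, (4|11)=+1; (−1)^{1·2·5}·(-1)^2·(+1)^1 = +1.
Ram(2145, 5) = {3, 13}; no ℚ_3-point on the conic.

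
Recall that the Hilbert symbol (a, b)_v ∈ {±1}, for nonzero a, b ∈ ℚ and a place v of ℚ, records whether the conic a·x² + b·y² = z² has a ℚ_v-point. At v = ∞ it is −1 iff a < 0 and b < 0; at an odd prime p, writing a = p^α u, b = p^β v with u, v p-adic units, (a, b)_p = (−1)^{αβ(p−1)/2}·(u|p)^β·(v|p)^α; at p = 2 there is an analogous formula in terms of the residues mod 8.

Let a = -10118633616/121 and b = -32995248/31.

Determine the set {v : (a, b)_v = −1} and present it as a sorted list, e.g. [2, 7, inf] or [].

Mod squares: a ≡ -194649, b ≡ -528333. Check v ∈ {∞, 2, 3, 7, 11, 13, 19, 23, 31}.
v=19: a=19^2·(≡4), b=19^1·(≡7) mod 19; (4|19)=+1, (7|19)=+1; (−1)^{2·1·9}·(+1)^1·(+1)^2 = +1.
v=31: a=31^1·(≡14), b=31^-1·(≡5) mod 31; (14|31)=+1, (5|31)=+1; (−1)^{1·-1·15}·(+1)^-1·(+1)^1 = -1.
v=13: a=13^1·(≡1), b=13^1·(≡10) mod 13; (1|13)=+1, (10|13)=+1; (−1)^{1·1·6}·(+1)^1·(+1)^1 = +1.
v=23: a=23^1·(≡16), b=23^1·(≡9) mod 23; (16|23)=+1, (9|23)=+1; (−1)^{1·1·11}·(+1)^1·(+1)^1 = -1.
v=3: a=3^3·(≡1), b=3^1·(≡1) mod 3; (1|3)=+1, (1|3)=+1; (−1)^{3·1·1}·(+1)^1·(+1)^3 = -1.
v=∞: -194649 < 0 and -528333 < 0  ⇒  (a,b)_∞ = -1.
v=11: a=11^-2·(≡8), b=11^2·(≡10) mod 11; (8|11)=-1, (10|11)=-1; (−1)^{-2·2·5}·(-1)^2·(-1)^-2 = +1.
v=7: a=7^1·(≡4), b=7^0·(≡5) mod 7; (4|7)=+1, (5|7)=-1; (−1)^{1·0·3}·(+1)^0·(-1)^1 = -1.
v=2: v_2(a)=4, v_2(b)=4; units ≡ 7, 3 (mod 8); ε·ε+αω+βω = 1·1+4·1+4·0 ≡ 1  ⇒  (a,b)_2 = -1.
(-194649, -528333 / ℚ) ramifies at {2, 3, 7, 23, 31, ∞}: a division algebra.

[2, 3, 7, 23, 31, inf]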